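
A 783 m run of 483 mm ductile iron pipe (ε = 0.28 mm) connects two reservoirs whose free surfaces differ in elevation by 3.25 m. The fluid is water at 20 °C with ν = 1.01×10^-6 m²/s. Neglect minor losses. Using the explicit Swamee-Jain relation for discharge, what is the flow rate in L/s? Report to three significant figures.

Q ≈ 272 L/s

Swamee-Jain (Type II): Q = -0.965·√(gD⁵h_f/L)·ln[ε/(3.7D) + √(3.17ν²L/(gD³h_f))]
√(gD⁵h_f/L) = √(9.81·0.483⁵·3.25/783) = 0.03272
ε/(3.7D) = 1.57×10^-4; √(3.17ν²L/(gD³h_f)) = 2.65×10^-5
Q = -0.965·0.03272·ln(1.832×10^-4) = 0.2717 m³/s
Check: V = 1.48 m/s, Re = 7.09×10^5, f = 0.01800, h_f = 3.27 m ≈ 3.25 m ✓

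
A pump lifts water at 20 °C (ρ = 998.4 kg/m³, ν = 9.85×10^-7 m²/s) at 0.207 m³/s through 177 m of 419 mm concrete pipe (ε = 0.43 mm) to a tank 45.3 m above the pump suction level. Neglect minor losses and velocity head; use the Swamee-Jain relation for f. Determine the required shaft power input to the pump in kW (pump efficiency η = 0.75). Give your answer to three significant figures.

V = 4Q/(πD²) = 1.501 m/s; Re = 6.39×10^5; ε/D = 0.00103; f = 0.02033
h_f = f(L/D)V²/2g = 0.9867 m
Total head H = z + h_f = 45.3 + 0.9867 = 46.29 m
P_hyd = ρgQH = 998.4·9.81·0.207·46.29 = 93.84 kW
P_shaft = P_hyd/η = 93.84/0.75 = 125.1 kW

P_shaft ≈ 125 kW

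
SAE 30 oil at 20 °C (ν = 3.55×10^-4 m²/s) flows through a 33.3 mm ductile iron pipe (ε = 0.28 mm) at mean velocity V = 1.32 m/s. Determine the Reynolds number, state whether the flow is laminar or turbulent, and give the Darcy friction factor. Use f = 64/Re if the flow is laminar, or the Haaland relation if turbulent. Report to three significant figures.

Re = VD/ν = 1.320·0.0333/3.55×10^-4 = 124
Re < 2300 → laminar → f = 64/Re = 0.5169

Re ≈ 124; laminar; f = 64/Re ≈ 0.517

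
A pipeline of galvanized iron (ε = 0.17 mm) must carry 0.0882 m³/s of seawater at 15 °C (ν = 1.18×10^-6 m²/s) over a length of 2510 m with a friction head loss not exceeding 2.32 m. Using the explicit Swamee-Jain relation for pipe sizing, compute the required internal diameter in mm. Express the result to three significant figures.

Swamee-Jain (Type III): D = 0.66·[ε^1.25·(LQ²/(gh_f))^4.75 + ν·Q^9.4·(L/(gh_f))^5.2]^0.04
LQ²/(gh_f) = 0.8579; L/(gh_f) = 110.3
Term 1 = ε^1.25·(…)^4.75 = 9.37×10^-6; Term 2 = ν·Q^9.4·(…)^5.2 = 6.03×10^-6
D = 0.66·(9.37×10^-6 + 6.03×10^-6)^0.04 = 0.4237 m = 424 mm
Check: V = 0.626 m/s, Re = 2.25×10^5, f = 0.01819, h_f = 2.15 m ≈ 2.32 m ✓

D ≈ 424 mm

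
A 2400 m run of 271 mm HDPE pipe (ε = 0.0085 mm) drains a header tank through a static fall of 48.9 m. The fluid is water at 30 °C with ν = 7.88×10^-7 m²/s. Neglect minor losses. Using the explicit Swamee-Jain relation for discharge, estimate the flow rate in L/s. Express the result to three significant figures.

Q ≈ 171 L/s

Swamee-Jain (Type II): Q = -0.965·√(gD⁵h_f/L)·ln[ε/(3.7D) + √(3.17ν²L/(gD³h_f))]
√(gD⁵h_f/L) = √(9.81·0.271⁵·48.9/2400) = 0.01709
ε/(3.7D) = 8.48×10^-6; √(3.17ν²L/(gD³h_f)) = 2.22×10^-5
Q = -0.965·0.01709·ln(3.072×10^-5) = 0.1714 m³/s
Check: V = 2.97 m/s, Re = 1.02×10^6, f = 0.01229, h_f = 49.0 m ≈ 48.9 m ✓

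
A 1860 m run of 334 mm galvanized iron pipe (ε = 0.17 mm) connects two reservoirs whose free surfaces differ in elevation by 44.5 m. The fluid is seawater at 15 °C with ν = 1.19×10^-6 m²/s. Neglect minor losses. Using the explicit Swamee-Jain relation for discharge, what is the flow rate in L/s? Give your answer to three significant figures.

Q ≈ 263 L/s

Swamee-Jain (Type II): Q = -0.965·√(gD⁵h_f/L)·ln[ε/(3.7D) + √(3.17ν²L/(gD³h_f))]
√(gD⁵h_f/L) = √(9.81·0.334⁵·44.5/1860) = 0.03123
ε/(3.7D) = 1.38×10^-4; √(3.17ν²L/(gD³h_f)) = 2.27×10^-5
Q = -0.965·0.03123·ln(1.602×10^-4) = 0.2634 m³/s
Check: V = 3.01 m/s, Re = 8.44×10^5, f = 0.01745, h_f = 44.8 m ≈ 44.5 m ✓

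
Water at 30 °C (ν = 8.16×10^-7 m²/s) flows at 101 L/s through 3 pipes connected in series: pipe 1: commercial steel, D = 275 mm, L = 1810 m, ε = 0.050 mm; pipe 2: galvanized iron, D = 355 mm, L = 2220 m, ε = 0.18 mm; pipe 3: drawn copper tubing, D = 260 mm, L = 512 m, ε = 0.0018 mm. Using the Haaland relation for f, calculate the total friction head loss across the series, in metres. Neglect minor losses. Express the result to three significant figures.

H ≈ 25.0 m

Pipe 1: V = 1.700 m/s, Re = 5.73×10^5, ε/D = 1.82×10^-4, f = 0.01494, h_1 = f(L/D)V²/2g = 14.50 m
Pipe 2: V = 1.020 m/s, Re = 4.44×10^5, ε/D = 5.07×10^-4, f = 0.01772, h_2 = f(L/D)V²/2g = 5.880 m
Pipe 3: V = 1.902 m/s, Re = 6.06×10^5, ε/D = 6.92×10^-6, f = 0.01271, h_3 = f(L/D)V²/2g = 4.617 m
Series → Q common, losses add: H = Σh = 24.99 m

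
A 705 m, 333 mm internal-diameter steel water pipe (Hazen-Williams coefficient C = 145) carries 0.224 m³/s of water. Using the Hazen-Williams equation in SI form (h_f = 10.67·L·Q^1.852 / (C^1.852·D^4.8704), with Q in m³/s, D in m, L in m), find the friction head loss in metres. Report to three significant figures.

h_f = 10.67·705·0.224^1.852 / (145^1.852·0.333^4.8704) = 9.909 m

h_f ≈ 9.91 m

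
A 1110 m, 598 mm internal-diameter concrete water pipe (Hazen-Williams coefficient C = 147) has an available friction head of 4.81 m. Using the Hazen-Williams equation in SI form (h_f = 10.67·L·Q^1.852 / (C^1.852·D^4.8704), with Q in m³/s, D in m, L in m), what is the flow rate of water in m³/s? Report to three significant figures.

Rearranging: Q = [h_f·C^1.852·D^4.8704 / (10.67·L)]^(1/1.852)
Q = [4.81·147^1.852·0.598^4.8704 / (10.67·1110)]^0.540 = 0.5609 m³/s

Q ≈ 0.561 m³/s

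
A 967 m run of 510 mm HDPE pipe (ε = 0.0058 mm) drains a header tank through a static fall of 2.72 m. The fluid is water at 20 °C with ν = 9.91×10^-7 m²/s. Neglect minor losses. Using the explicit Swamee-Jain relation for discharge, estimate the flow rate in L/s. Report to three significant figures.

Swamee-Jain (Type II): Q = -0.965·√(gD⁵h_f/L)·ln[ε/(3.7D) + √(3.17ν²L/(gD³h_f))]
√(gD⁵h_f/L) = √(9.81·0.510⁵·2.72/967) = 0.03086
ε/(3.7D) = 3.07×10^-6; √(3.17ν²L/(gD³h_f)) = 2.92×10^-5
Q = -0.965·0.03086·ln(3.224×10^-5) = 0.3079 m³/s
Check: V = 1.51 m/s, Re = 7.76×10^5, f = 0.01236, h_f = 2.71 m ≈ 2.72 m ✓

Q ≈ 308 L/s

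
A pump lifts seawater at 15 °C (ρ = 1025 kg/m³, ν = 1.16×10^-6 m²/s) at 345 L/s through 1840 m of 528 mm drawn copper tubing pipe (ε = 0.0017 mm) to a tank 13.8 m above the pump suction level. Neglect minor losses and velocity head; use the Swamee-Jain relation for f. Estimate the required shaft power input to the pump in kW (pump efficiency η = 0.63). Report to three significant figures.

V = 4Q/(πD²) = 1.576 m/s; Re = 7.17×10^5; ε/D = 3.22×10^-6; f = 0.01235
h_f = f(L/D)V²/2g = 5.446 m
Total head H = z + h_f = 13.8 + 5.446 = 19.25 m
P_hyd = ρgQH = 1025·9.81·0.345·19.25 = 66.77 kW
P_shaft = P_hyd/η = 66.77/0.63 = 106.0 kW

P_shaft ≈ 106 kW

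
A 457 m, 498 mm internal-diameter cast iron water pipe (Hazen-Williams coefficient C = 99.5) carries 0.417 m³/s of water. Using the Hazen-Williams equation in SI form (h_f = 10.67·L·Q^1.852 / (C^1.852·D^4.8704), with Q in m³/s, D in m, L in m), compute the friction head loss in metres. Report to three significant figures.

h_f = 10.67·457·0.417^1.852 / (99.5^1.852·0.498^4.8704) = 5.744 m

h_f ≈ 5.74 m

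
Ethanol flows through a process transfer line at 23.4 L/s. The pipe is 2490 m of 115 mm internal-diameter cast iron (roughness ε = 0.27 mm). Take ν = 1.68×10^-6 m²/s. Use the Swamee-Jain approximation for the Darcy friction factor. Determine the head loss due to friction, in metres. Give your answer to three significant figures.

h_f ≈ 144 m

V = 4Q/(πD²) = 4·0.0234/(π·0.115²) = 2.253 m/s
Re = VD/ν = 2.253·0.115/1.68×10^-6 = 1.54×10^5 → turbulent
ε/D = 0.27/115 = 0.00235
Swamee-Jain: f = 0.02567
h_f = f(L/D)V²/(2g) = 0.02567·(2490/0.115)·2.253²/(2·9.81) = 143.8 m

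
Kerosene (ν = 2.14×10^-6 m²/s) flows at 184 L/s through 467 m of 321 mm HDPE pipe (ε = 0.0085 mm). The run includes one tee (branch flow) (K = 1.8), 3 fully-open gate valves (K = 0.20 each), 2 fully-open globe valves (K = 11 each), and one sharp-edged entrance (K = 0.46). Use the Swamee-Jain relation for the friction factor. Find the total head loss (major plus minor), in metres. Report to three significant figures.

V = 4Q/(πD²) = 2.274 m/s; V²/2g = 0.2635 m
Re = 3.41×10^5, ε/D = 2.65×10^-5 → f = 0.01436 (Swamee-Jain)
Major: h_f = f(L/D)·V²/2g = 0.01436·1455·0.2635 = 5.506 m
Minor: ΣK = 24.9; h_m = ΣK·V²/2g = 6.550 m
Total H_L = 5.506 + 6.550 = 12.06 m

H_L ≈ 12.1 m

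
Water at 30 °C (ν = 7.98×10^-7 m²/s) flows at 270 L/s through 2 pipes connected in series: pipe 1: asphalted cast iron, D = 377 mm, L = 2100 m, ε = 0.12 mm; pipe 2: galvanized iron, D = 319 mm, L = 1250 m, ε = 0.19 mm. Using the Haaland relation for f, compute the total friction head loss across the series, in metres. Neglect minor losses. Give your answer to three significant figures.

Pipe 1: V = 2.419 m/s, Re = 1.14×10^6, ε/D = 3.18×10^-4, f = 0.01569, h_1 = f(L/D)V²/2g = 26.07 m
Pipe 2: V = 3.378 m/s, Re = 1.35×10^6, ε/D = 5.96×10^-4, f = 0.01770, h_2 = f(L/D)V²/2g = 40.34 m
Series → Q common, losses add: H = Σh = 66.41 m

H ≈ 66.4 m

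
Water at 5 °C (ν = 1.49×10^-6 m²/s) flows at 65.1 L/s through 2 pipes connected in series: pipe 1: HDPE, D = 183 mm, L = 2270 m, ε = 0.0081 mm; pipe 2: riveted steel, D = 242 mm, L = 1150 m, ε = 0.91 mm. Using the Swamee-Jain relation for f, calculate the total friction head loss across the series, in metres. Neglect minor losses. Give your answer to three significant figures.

H ≈ 71.4 m

Pipe 1: V = 2.475 m/s, Re = 3.04×10^5, ε/D = 4.43×10^-5, f = 0.01484, h_1 = f(L/D)V²/2g = 57.49 m
Pipe 2: V = 1.415 m/s, Re = 2.30×10^5, ε/D = 0.00376, f = 0.02858, h_2 = f(L/D)V²/2g = 13.86 m
Series → Q common, losses add: H = Σh = 71.35 m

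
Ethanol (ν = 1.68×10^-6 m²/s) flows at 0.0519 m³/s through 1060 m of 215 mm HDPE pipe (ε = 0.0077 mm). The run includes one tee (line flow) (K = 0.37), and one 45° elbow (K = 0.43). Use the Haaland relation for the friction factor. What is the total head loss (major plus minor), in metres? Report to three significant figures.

V = 4Q/(πD²) = 1.430 m/s; V²/2g = 0.1042 m
Re = 1.83×10^5, ε/D = 3.58×10^-5 → f = 0.01599 (Haaland)
Major: h_f = f(L/D)·V²/2g = 0.01599·4930·0.1042 = 8.212 m
Minor: ΣK = 0.800; h_m = ΣK·V²/2g = 0.08333 m
Total H_L = 8.212 + 0.08333 = 8.295 m

H_L ≈ 8.30 m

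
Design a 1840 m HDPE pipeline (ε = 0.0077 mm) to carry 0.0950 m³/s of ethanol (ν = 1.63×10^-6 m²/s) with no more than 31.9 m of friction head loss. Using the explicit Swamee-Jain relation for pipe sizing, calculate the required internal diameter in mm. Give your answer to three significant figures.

D ≈ 232 mm

Swamee-Jain (Type III): D = 0.66·[ε^1.25·(LQ²/(gh_f))^4.75 + ν·Q^9.4·(L/(gh_f))^5.2]^0.04
LQ²/(gh_f) = 0.05306; L/(gh_f) = 5.880
Term 1 = ε^1.25·(…)^4.75 = 3.56×10^-13; Term 2 = ν·Q^9.4·(…)^5.2 = 4.01×10^-12
D = 0.66·(3.56×10^-13 + 4.01×10^-12)^0.04 = 0.2318 m = 232 mm
Check: V = 2.25 m/s, Re = 3.20×10^5, f = 0.01460, h_f = 29.9 m ≈ 31.9 m ✓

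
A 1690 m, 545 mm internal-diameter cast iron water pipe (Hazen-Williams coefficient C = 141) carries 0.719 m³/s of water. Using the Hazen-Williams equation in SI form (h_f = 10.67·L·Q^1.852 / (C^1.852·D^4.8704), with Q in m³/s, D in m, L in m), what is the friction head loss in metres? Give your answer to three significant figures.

h_f ≈ 19.7 m

h_f = 10.67·1690·0.719^1.852 / (141^1.852·0.545^4.8704) = 19.69 m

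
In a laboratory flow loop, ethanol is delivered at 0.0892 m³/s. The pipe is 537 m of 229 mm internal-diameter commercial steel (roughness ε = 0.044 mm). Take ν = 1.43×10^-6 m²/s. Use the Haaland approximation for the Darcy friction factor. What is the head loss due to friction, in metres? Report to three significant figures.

V = 4Q/(πD²) = 4·0.0892/(π·0.229²) = 2.166 m/s
Re = VD/ν = 2.166·0.229/1.43×10^-6 = 3.47×10^5 → turbulent
ε/D = 0.044/229 = 1.92×10^-4
Haaland: f = 0.01575
h_f = f(L/D)V²/(2g) = 0.01575·(537/0.229)·2.166²/(2·9.81) = 8.830 m

h_f ≈ 8.83 m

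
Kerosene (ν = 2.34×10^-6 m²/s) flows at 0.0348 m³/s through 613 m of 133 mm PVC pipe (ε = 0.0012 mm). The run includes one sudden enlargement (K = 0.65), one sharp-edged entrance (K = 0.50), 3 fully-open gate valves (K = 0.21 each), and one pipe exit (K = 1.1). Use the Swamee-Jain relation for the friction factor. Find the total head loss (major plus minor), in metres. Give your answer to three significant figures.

H_L ≈ 25.5 m

V = 4Q/(πD²) = 2.505 m/s; V²/2g = 0.3198 m
Re = 1.42×10^5, ε/D = 9.02×10^-6 → f = 0.01668 (Swamee-Jain)
Major: h_f = f(L/D)·V²/2g = 0.01668·4609·0.3198 = 24.59 m
Minor: ΣK = 2.88; h_m = ΣK·V²/2g = 0.9210 m
Total H_L = 24.59 + 0.9210 = 25.51 m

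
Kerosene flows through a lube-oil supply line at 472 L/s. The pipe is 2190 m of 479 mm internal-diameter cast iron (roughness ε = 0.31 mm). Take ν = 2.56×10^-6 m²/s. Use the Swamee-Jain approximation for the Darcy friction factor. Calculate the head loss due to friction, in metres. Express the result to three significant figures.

V = 4Q/(πD²) = 4·0.472/(π·0.479²) = 2.619 m/s
Re = VD/ν = 2.619·0.479/2.56×10^-6 = 4.90×10^5 → turbulent
ε/D = 0.31/479 = 6.47×10^-4
Swamee-Jain: f = 0.01865
h_f = f(L/D)V²/(2g) = 0.01865·(2190/0.479)·2.619²/(2·9.81) = 29.82 m

h_f ≈ 29.8 m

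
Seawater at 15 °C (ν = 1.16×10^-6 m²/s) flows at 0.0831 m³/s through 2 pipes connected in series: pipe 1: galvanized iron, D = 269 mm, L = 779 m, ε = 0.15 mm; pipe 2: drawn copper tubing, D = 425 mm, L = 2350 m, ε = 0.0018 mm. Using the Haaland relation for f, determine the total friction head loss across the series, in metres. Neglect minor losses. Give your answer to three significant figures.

Pipe 1: V = 1.462 m/s, Re = 3.39×10^5, ε/D = 5.58×10^-4, f = 0.01827, h_1 = f(L/D)V²/2g = 5.765 m
Pipe 2: V = 0.5858 m/s, Re = 2.15×10^5, ε/D = 4.24×10^-6, f = 0.01531, h_2 = f(L/D)V²/2g = 1.481 m
Series → Q common, losses add: H = Σh = 7.246 m

H ≈ 7.25 m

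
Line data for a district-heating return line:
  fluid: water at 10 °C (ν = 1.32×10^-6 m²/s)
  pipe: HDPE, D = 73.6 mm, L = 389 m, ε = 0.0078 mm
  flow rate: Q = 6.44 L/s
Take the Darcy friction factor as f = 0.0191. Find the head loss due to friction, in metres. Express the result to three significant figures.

h_f ≈ 11.8 m

V = 4Q/(πD²) = 4·0.00644/(π·0.0736²) = 1.514 m/s
h_f = f(L/D)V²/(2g) = 0.01910·(389/0.0736)·1.514²/(2·9.81) = 11.79 m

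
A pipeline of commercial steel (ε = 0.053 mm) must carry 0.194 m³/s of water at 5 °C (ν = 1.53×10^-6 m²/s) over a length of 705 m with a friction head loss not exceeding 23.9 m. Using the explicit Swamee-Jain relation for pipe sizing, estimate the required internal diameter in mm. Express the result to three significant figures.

D ≈ 272 mm

Swamee-Jain (Type III): D = 0.66·[ε^1.25·(LQ²/(gh_f))^4.75 + ν·Q^9.4·(L/(gh_f))^5.2]^0.04
LQ²/(gh_f) = 0.1132; L/(gh_f) = 3.007
Term 1 = ε^1.25·(…)^4.75 = 1.45×10^-10; Term 2 = ν·Q^9.4·(…)^5.2 = 9.47×10^-11
D = 0.66·(1.45×10^-10 + 9.47×10^-11)^0.04 = 0.2721 m = 272 mm
Check: V = 3.34 m/s, Re = 5.93×10^5, f = 0.01524, h_f = 22.4 m ≈ 23.9 m ✓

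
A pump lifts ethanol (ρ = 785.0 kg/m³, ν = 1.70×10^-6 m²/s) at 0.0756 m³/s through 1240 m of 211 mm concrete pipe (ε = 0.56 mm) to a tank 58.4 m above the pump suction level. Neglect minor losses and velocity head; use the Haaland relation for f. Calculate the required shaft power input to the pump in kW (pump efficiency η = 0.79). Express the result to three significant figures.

V = 4Q/(πD²) = 2.162 m/s; Re = 2.68×10^5; ε/D = 0.00265; f = 0.02583
h_f = f(L/D)V²/2g = 36.16 m
Total head H = z + h_f = 58.4 + 36.16 = 94.56 m
P_hyd = ρgQH = 785.0·9.81·0.0756·94.56 = 55.05 kW
P_shaft = P_hyd/η = 55.05/0.79 = 69.69 kW

P_shaft ≈ 69.7 kW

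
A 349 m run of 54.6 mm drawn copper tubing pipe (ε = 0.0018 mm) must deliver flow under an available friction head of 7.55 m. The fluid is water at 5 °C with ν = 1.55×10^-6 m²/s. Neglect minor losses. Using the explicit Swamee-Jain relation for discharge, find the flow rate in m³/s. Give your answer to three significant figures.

Q ≈ 0.00237 m³/s

Swamee-Jain (Type II): Q = -0.965·√(gD⁵h_f/L)·ln[ε/(3.7D) + √(3.17ν²L/(gD³h_f))]
√(gD⁵h_f/L) = √(9.81·0.0546⁵·7.55/349) = 3.209×10^-4
ε/(3.7D) = 8.91×10^-6; √(3.17ν²L/(gD³h_f)) = 4.70×10^-4
Q = -0.965·3.209×10^-4·ln(4.785×10^-4) = 0.002367 m³/s
Check: V = 1.01 m/s, Re = 3.56×10^4, f = 0.02256, h_f = 7.51 m ≈ 7.55 m ✓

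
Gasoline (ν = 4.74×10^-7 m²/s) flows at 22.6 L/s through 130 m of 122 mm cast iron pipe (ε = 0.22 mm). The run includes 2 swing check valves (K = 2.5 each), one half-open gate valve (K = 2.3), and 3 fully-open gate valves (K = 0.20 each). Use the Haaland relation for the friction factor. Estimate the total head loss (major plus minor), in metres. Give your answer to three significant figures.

H_L ≈ 6.21 m

V = 4Q/(πD²) = 1.933 m/s; V²/2g = 0.1905 m
Re = 4.98×10^5, ε/D = 0.00180 → f = 0.02318 (Haaland)
Major: h_f = f(L/D)·V²/2g = 0.02318·1066·0.1905 = 4.706 m
Minor: ΣK = 7.90; h_m = ΣK·V²/2g = 1.505 m
Total H_L = 4.706 + 1.505 = 6.211 m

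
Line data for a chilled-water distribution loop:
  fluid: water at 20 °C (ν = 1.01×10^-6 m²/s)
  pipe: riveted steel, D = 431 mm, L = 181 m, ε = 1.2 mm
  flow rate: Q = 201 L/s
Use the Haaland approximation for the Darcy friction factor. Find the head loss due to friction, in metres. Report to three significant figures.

V = 4Q/(πD²) = 4·0.201/(π·0.431²) = 1.378 m/s
Re = VD/ν = 1.378·0.431/1.01×10^-6 = 5.88×10^5 → turbulent
ε/D = 1.2/431 = 0.00278
Haaland: f = 0.02589
h_f = f(L/D)V²/(2g) = 0.02589·(181/0.431)·1.378²/(2·9.81) = 1.052 m

h_f ≈ 1.05 m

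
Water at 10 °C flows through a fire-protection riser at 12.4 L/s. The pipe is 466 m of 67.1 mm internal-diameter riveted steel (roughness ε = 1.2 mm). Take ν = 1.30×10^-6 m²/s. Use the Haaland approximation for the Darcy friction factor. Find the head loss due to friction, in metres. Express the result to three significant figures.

h_f ≈ 204 m

V = 4Q/(πD²) = 4·0.0124/(π·0.0671²) = 3.507 m/s
Re = VD/ν = 3.507·0.0671/1.30×10^-6 = 1.81×10^5 → turbulent
ε/D = 1.2/67.1 = 0.0179
Haaland: f = 0.04694
h_f = f(L/D)V²/(2g) = 0.04694·(466/0.0671)·3.507²/(2·9.81) = 204.3 m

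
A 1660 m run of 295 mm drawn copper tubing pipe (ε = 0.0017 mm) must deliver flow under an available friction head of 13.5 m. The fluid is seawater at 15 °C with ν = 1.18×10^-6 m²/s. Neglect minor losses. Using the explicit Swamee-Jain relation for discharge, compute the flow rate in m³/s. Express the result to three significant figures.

Q ≈ 0.128 m³/s

Swamee-Jain (Type II): Q = -0.965·√(gD⁵h_f/L)·ln[ε/(3.7D) + √(3.17ν²L/(gD³h_f))]
√(gD⁵h_f/L) = √(9.81·0.295⁵·13.5/1660) = 0.01335
ε/(3.7D) = 1.56×10^-6; √(3.17ν²L/(gD³h_f)) = 4.64×10^-5
Q = -0.965·0.01335·ln(4.798×10^-5) = 0.1281 m³/s
Check: V = 1.87 m/s, Re = 4.69×10^5, f = 0.01333, h_f = 13.4 m ≈ 13.5 m ✓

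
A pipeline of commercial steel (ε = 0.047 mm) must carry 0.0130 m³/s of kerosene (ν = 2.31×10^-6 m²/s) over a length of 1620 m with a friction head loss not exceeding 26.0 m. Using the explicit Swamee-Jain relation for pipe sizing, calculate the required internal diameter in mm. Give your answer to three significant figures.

Swamee-Jain (Type III): D = 0.66·[ε^1.25·(LQ²/(gh_f))^4.75 + ν·Q^9.4·(L/(gh_f))^5.2]^0.04
LQ²/(gh_f) = 0.001073; L/(gh_f) = 6.351
Term 1 = ε^1.25·(…)^4.75 = 3.06×10^-20; Term 2 = ν·Q^9.4·(…)^5.2 = 6.45×10^-20
D = 0.66·(3.06×10^-20 + 6.45×10^-20)^0.04 = 0.1145 m = 114 mm
Check: V = 1.26 m/s, Re = 6.26×10^4, f = 0.02148, h_f = 24.7 m ≈ 26.0 m ✓

D ≈ 114 mm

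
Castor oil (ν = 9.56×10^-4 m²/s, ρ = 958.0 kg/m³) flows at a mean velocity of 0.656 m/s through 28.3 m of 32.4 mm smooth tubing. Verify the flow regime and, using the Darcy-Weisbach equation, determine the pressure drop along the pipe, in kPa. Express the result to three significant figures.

Δp ≈ 518 kPa

Re = VD/ν = 0.656·0.03240/9.56×10^-4 = 22.2 → laminar (Re < 2300)
f = 64/Re = 2.879
h_f = f(L/D)V²/(2g) = 2.879·(28.3/0.03240)·0.656²/(2·9.81) = 55.15 m
Δp = ρg·h_f = 958.0·9.81·55.15 = 518.3 kPa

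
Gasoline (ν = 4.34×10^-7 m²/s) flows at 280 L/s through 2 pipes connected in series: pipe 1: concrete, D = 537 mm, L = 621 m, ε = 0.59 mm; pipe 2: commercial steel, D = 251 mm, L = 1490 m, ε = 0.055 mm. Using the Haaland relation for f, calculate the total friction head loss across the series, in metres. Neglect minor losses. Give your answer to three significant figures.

H ≈ 140 m

Pipe 1: V = 1.236 m/s, Re = 1.53×10^6, ε/D = 0.00110, f = 0.02030, h_1 = f(L/D)V²/2g = 1.828 m
Pipe 2: V = 5.659 m/s, Re = 3.27×10^6, ε/D = 2.19×10^-4, f = 0.01428, h_2 = f(L/D)V²/2g = 138.3 m
Series → Q common, losses add: H = Σh = 140.1 m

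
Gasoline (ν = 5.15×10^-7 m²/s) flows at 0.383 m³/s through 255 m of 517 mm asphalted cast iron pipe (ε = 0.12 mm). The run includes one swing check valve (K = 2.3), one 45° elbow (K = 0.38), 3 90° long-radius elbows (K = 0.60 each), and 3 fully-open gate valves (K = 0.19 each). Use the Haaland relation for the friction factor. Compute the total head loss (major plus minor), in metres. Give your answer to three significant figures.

V = 4Q/(πD²) = 1.824 m/s; V²/2g = 0.1697 m
Re = 1.83×10^6, ε/D = 2.32×10^-4 → f = 0.01462 (Haaland)
Major: h_f = f(L/D)·V²/2g = 0.01462·493.2·0.1697 = 1.223 m
Minor: ΣK = 5.05; h_m = ΣK·V²/2g = 0.8567 m
Total H_L = 1.223 + 0.8567 = 2.080 m

H_L ≈ 2.08 m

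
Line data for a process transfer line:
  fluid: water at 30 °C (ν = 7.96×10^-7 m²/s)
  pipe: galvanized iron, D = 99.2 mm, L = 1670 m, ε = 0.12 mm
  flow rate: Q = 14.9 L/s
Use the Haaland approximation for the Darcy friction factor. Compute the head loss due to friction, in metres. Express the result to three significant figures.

V = 4Q/(πD²) = 4·0.0149/(π·0.0992²) = 1.928 m/s
Re = VD/ν = 1.928·0.0992/7.96×10^-7 = 2.40×10^5 → turbulent
ε/D = 0.12/99.2 = 0.00121
Haaland: f = 0.02154
h_f = f(L/D)V²/(2g) = 0.02154·(1670/0.0992)·1.928²/(2·9.81) = 68.69 m

h_f ≈ 68.7 m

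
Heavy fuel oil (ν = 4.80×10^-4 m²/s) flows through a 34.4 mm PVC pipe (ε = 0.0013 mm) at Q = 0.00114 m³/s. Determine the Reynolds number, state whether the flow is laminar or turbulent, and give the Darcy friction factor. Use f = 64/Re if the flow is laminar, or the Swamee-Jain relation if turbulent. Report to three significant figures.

V = 4Q/(πD²) = 1.227 m/s
Re = VD/ν = 1.227·0.0344/4.80×10^-4 = 87.9
Re < 2300 → laminar → f = 64/Re = 0.7281

Re ≈ 87.9; laminar; f = 64/Re ≈ 0.728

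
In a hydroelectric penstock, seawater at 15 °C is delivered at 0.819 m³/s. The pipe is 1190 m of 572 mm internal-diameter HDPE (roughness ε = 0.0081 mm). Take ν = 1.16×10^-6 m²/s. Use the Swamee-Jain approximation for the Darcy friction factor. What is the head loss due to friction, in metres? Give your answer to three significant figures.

V = 4Q/(πD²) = 4·0.819/(π·0.572²) = 3.187 m/s
Re = VD/ν = 3.187·0.572/1.16×10^-6 = 1.57×10^6 → turbulent
ε/D = 0.0081/572 = 1.42×10^-5
Swamee-Jain: f = 0.01122
h_f = f(L/D)V²/(2g) = 0.01122·(1190/0.572)·3.187²/(2·9.81) = 12.09 m

h_f ≈ 12.1 m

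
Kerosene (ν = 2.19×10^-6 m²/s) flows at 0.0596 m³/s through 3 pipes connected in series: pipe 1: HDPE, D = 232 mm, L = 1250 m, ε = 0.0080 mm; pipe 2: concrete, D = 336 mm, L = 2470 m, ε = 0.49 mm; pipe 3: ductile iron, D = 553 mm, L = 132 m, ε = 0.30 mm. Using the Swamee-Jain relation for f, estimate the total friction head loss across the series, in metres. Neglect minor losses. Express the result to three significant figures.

Pipe 1: V = 1.410 m/s, Re = 1.49×10^5, ε/D = 3.45×10^-5, f = 0.01672, h_1 = f(L/D)V²/2g = 9.126 m
Pipe 2: V = 0.6722 m/s, Re = 1.03×10^5, ε/D = 0.00146, f = 0.02376, h_2 = f(L/D)V²/2g = 4.023 m
Pipe 3: V = 0.2481 m/s, Re = 6.27×10^4, ε/D = 5.42×10^-4, f = 0.02197, h_3 = f(L/D)V²/2g = 0.01646 m
Series → Q common, losses add: H = Σh = 13.16 m

H ≈ 13.2 m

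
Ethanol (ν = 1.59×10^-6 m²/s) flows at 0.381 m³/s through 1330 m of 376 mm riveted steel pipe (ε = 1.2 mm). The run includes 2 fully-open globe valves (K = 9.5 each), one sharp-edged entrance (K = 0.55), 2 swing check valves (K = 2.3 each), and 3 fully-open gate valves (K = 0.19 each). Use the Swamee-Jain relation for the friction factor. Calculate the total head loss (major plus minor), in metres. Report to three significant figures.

H_L ≈ 71.9 m

V = 4Q/(πD²) = 3.431 m/s; V²/2g = 0.6001 m
Re = 8.11×10^5, ε/D = 0.00319 → f = 0.02686 (Swamee-Jain)
Major: h_f = f(L/D)·V²/2g = 0.02686·3537·0.6001 = 57.03 m
Minor: ΣK = 24.7; h_m = ΣK·V²/2g = 14.83 m
Total H_L = 57.03 + 14.83 = 71.86 m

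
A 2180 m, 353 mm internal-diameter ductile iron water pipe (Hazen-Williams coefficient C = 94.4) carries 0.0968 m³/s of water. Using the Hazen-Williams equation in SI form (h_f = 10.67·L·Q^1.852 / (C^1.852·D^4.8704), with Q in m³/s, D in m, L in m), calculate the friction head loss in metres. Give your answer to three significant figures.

h_f = 10.67·2180·0.0968^1.852 / (94.4^1.852·0.353^4.8704) = 10.80 m

h_f ≈ 10.8 m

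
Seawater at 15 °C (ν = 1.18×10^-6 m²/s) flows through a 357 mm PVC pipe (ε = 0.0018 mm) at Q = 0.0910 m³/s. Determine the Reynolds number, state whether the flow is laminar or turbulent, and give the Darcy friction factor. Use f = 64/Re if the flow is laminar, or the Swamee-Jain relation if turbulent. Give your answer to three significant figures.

V = 4Q/(πD²) = 0.9091 m/s
Re = VD/ν = 0.9091·0.357/1.18×10^-6 = 2.75×10^5
Re > 4000 → turbulent; ε/D = 5.04×10^-6
Swamee-Jain: f = 0.01467

Re ≈ 2.75×10^5; turbulent; f ≈ 0.0147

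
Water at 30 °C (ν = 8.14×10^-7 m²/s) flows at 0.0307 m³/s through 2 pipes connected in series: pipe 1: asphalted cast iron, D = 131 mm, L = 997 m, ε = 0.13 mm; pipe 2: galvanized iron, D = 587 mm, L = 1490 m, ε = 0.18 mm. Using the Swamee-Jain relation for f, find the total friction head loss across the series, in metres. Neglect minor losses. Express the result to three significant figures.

H ≈ 41.4 m

Pipe 1: V = 2.278 m/s, Re = 3.67×10^5, ε/D = 9.92×10^-4, f = 0.02054, h_1 = f(L/D)V²/2g = 41.34 m
Pipe 2: V = 0.1134 m/s, Re = 8.18×10^4, ε/D = 3.07×10^-4, f = 0.02015, h_2 = f(L/D)V²/2g = 0.03355 m
Series → Q common, losses add: H = Σh = 41.37 m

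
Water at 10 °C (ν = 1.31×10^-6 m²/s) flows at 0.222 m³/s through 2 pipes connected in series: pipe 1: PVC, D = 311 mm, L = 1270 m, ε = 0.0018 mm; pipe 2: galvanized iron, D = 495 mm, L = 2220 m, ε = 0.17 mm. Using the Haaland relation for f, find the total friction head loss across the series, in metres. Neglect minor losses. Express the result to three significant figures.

H ≈ 27.1 m

Pipe 1: V = 2.922 m/s, Re = 6.94×10^5, ε/D = 5.79×10^-6, f = 0.01241, h_1 = f(L/D)V²/2g = 22.06 m
Pipe 2: V = 1.154 m/s, Re = 4.36×10^5, ε/D = 3.43×10^-4, f = 0.01663, h_2 = f(L/D)V²/2g = 5.060 m
Series → Q common, losses add: H = Σh = 27.12 m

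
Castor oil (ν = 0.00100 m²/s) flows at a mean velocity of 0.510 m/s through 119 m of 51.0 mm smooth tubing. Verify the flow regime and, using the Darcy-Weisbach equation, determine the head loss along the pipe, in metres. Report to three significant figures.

h_f ≈ 76.1 m

Re = VD/ν = 0.510·0.05100/0.00100 = 26.0 → laminar (Re < 2300)
f = 64/Re = 2.461
h_f = f(L/D)V²/(2g) = 2.461·(119/0.05100)·0.510²/(2·9.81) = 76.11 m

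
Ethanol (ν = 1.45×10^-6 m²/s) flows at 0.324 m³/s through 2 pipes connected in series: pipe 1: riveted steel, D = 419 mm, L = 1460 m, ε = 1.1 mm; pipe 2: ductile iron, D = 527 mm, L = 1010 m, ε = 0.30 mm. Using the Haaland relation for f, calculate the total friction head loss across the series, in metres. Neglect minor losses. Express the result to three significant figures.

H ≈ 28.8 m

Pipe 1: V = 2.350 m/s, Re = 6.79×10^5, ε/D = 0.00263, f = 0.02546, h_1 = f(L/D)V²/2g = 24.97 m
Pipe 2: V = 1.485 m/s, Re = 5.40×10^5, ε/D = 5.69×10^-4, f = 0.01795, h_2 = f(L/D)V²/2g = 3.869 m
Series → Q common, losses add: H = Σh = 28.83 m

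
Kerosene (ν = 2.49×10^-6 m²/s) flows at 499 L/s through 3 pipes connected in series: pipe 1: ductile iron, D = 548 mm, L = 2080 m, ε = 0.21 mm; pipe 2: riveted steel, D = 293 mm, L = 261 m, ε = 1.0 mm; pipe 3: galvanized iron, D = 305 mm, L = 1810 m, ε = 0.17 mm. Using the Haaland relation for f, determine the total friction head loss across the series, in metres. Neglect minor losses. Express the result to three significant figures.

H ≈ 331 m

Pipe 1: V = 2.116 m/s, Re = 4.66×10^5, ε/D = 3.83×10^-4, f = 0.01685, h_1 = f(L/D)V²/2g = 14.59 m
Pipe 2: V = 7.401 m/s, Re = 8.71×10^5, ε/D = 0.00341, f = 0.02732, h_2 = f(L/D)V²/2g = 67.94 m
Pipe 3: V = 6.830 m/s, Re = 8.37×10^5, ε/D = 5.57×10^-4, f = 0.01763, h_3 = f(L/D)V²/2g = 248.8 m
Series → Q common, losses add: H = Σh = 331.3 m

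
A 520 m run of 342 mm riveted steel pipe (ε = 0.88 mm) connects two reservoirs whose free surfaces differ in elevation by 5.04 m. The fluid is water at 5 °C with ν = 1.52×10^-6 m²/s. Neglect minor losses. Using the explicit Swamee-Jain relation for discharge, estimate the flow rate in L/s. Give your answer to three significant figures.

Q ≈ 147 L/s

Swamee-Jain (Type II): Q = -0.965·√(gD⁵h_f/L)·ln[ε/(3.7D) + √(3.17ν²L/(gD³h_f))]
√(gD⁵h_f/L) = √(9.81·0.342⁵·5.04/520) = 0.02109
ε/(3.7D) = 6.95×10^-4; √(3.17ν²L/(gD³h_f)) = 4.39×10^-5
Q = -0.965·0.02109·ln(7.393×10^-4) = 0.1467 m³/s
Check: V = 1.60 m/s, Re = 3.59×10^5, f = 0.02563, h_f = 5.07 m ≈ 5.04 m ✓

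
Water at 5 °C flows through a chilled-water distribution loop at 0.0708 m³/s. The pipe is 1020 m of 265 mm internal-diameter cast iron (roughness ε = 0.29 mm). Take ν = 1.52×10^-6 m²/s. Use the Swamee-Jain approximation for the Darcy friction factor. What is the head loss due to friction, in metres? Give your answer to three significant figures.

h_f ≈ 6.93 m

V = 4Q/(πD²) = 4·0.0708/(π·0.265²) = 1.284 m/s
Re = VD/ν = 1.284·0.265/1.52×10^-6 = 2.24×10^5 → turbulent
ε/D = 0.29/265 = 0.00109
Swamee-Jain: f = 0.02142
h_f = f(L/D)V²/(2g) = 0.02142·(1020/0.265)·1.284²/(2·9.81) = 6.926 m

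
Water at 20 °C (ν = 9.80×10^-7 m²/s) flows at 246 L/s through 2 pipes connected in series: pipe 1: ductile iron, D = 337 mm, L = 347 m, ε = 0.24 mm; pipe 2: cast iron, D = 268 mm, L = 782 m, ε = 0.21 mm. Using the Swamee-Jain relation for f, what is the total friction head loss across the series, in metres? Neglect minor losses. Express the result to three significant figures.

Pipe 1: V = 2.758 m/s, Re = 9.48×10^5, ε/D = 7.12×10^-4, f = 0.01862, h_1 = f(L/D)V²/2g = 7.431 m
Pipe 2: V = 4.361 m/s, Re = 1.19×10^6, ε/D = 7.84×10^-4, f = 0.01891, h_2 = f(L/D)V²/2g = 53.49 m
Series → Q common, losses add: H = Σh = 60.92 m

H ≈ 60.9 m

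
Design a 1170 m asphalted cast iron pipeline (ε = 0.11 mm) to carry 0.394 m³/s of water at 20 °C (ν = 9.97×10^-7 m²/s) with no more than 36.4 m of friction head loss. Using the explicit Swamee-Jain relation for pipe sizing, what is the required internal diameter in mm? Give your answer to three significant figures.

D ≈ 370 mm

Swamee-Jain (Type III): D = 0.66·[ε^1.25·(LQ²/(gh_f))^4.75 + ν·Q^9.4·(L/(gh_f))^5.2]^0.04
LQ²/(gh_f) = 0.5086; L/(gh_f) = 3.277
Term 1 = ε^1.25·(…)^4.75 = 4.54×10^-7; Term 2 = ν·Q^9.4·(…)^5.2 = 7.53×10^-8
D = 0.66·(4.54×10^-7 + 7.53×10^-8)^0.04 = 0.3702 m = 370 mm
Check: V = 3.66 m/s, Re = 1.36×10^6, f = 0.01554, h_f = 33.5 m ≈ 36.4 m ✓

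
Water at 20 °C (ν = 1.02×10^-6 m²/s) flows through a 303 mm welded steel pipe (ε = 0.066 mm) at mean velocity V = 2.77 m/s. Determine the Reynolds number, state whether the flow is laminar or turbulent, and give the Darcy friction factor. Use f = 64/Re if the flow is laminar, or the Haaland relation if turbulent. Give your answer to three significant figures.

Re = VD/ν = 2.770·0.303/1.02×10^-6 = 8.23×10^5
Re > 4000 → turbulent; ε/D = 2.18×10^-4
Haaland: f = 0.01495

Re ≈ 8.23×10^5; turbulent; f ≈ 0.0149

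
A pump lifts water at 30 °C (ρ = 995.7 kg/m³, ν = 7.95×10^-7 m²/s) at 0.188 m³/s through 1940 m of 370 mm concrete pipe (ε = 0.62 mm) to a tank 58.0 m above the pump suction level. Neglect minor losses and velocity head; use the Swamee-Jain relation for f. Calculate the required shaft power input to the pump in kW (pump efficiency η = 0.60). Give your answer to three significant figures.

P_shaft ≈ 234 kW

V = 4Q/(πD²) = 1.748 m/s; Re = 8.14×10^5; ε/D = 0.00168; f = 0.02270
h_f = f(L/D)V²/2g = 18.55 m
Total head H = z + h_f = 58.0 + 18.55 = 76.55 m
P_hyd = ρgQH = 995.7·9.81·0.188·76.55 = 140.6 kW
P_shaft = P_hyd/η = 140.6/0.60 = 234.3 kW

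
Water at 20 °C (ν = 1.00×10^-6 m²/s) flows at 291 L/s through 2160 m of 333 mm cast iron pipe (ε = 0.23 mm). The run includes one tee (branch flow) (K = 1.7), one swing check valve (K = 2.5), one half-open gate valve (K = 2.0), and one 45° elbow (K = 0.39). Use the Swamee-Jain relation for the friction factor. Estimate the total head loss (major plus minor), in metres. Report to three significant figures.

V = 4Q/(πD²) = 3.341 m/s; V²/2g = 0.5690 m
Re = 1.11×10^6, ε/D = 6.91×10^-4 → f = 0.01843 (Swamee-Jain)
Major: h_f = f(L/D)·V²/2g = 0.01843·6486·0.5690 = 68.02 m
Minor: ΣK = 6.59; h_m = ΣK·V²/2g = 3.750 m
Total H_L = 68.02 + 3.750 = 71.77 m

H_L ≈ 71.8 m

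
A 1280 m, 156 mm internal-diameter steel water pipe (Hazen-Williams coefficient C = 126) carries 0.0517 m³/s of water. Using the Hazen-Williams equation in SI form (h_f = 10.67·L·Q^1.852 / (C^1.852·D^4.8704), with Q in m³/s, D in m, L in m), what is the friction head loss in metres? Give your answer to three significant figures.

h_f = 10.67·1280·0.0517^1.852 / (126^1.852·0.156^4.8704) = 62.04 m

h_f ≈ 62.0 m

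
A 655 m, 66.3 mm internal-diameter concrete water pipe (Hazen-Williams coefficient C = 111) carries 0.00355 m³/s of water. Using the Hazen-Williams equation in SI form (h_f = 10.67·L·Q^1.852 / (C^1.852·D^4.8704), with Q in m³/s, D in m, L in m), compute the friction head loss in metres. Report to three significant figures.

h_f = 10.67·655·0.00355^1.852 / (111^1.852·0.0663^4.8704) = 18.16 m

h_f ≈ 18.2 m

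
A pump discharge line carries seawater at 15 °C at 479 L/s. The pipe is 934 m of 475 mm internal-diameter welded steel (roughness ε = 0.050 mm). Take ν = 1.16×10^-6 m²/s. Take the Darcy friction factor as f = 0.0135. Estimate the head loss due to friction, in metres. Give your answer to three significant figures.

V = 4Q/(πD²) = 4·0.479/(π·0.475²) = 2.703 m/s
h_f = f(L/D)V²/(2g) = 0.01350·(934/0.475)·2.703²/(2·9.81) = 9.886 m

h_f ≈ 9.89 m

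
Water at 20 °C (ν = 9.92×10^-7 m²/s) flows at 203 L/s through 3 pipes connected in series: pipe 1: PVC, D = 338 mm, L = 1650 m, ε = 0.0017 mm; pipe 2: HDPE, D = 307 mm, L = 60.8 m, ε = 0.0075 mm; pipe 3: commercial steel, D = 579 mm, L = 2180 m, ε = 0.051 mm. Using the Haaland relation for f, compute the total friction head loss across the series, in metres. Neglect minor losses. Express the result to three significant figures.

H ≈ 18.1 m

Pipe 1: V = 2.262 m/s, Re = 7.71×10^5, ε/D = 5.03×10^-6, f = 0.01218, h_1 = f(L/D)V²/2g = 15.51 m
Pipe 2: V = 2.742 m/s, Re = 8.49×10^5, ε/D = 2.44×10^-5, f = 0.01233, h_2 = f(L/D)V²/2g = 0.9357 m
Pipe 3: V = 0.7710 m/s, Re = 4.50×10^5, ε/D = 8.81×10^-5, f = 0.01431, h_3 = f(L/D)V²/2g = 1.633 m
Series → Q common, losses add: H = Σh = 18.08 m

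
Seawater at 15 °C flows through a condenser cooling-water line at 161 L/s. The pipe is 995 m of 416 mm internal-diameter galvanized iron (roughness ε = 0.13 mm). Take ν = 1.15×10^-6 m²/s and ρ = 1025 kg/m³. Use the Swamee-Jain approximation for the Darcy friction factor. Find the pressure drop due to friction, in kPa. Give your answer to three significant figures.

V = 4Q/(πD²) = 4·0.161/(π·0.416²) = 1.185 m/s
Re = VD/ν = 1.185·0.416/1.15×10^-6 = 4.28×10^5 → turbulent
ε/D = 0.13/416 = 3.13×10^-4
Swamee-Jain: f = 0.01665
h_f = f(L/D)V²/(2g) = 0.01665·(995/0.416)·1.185²/(2·9.81) = 2.848 m
Δp = ρg·h_f = 1025·9.81·2.848 = 28.64 kPa

Δp ≈ 28.6 kPa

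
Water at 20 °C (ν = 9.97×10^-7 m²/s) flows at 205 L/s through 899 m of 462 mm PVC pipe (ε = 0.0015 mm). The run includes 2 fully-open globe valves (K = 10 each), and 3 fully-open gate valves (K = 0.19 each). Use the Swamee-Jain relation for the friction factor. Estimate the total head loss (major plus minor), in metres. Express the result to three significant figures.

H_L ≈ 3.48 m

V = 4Q/(πD²) = 1.223 m/s; V²/2g = 0.07622 m
Re = 5.67×10^5, ε/D = 3.25×10^-6 → f = 0.01286 (Swamee-Jain)
Major: h_f = f(L/D)·V²/2g = 0.01286·1946·0.07622 = 1.907 m
Minor: ΣK = 20.6; h_m = ΣK·V²/2g = 1.568 m
Total H_L = 1.907 + 1.568 = 3.475 m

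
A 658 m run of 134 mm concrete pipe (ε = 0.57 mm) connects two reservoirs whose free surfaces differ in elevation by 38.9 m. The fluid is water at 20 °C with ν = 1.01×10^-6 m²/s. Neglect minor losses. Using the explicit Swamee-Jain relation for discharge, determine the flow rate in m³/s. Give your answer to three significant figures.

Swamee-Jain (Type II): Q = -0.965·√(gD⁵h_f/L)·ln[ε/(3.7D) + √(3.17ν²L/(gD³h_f))]
√(gD⁵h_f/L) = √(9.81·0.134⁵·38.9/658) = 0.005006
ε/(3.7D) = 0.00115; √(3.17ν²L/(gD³h_f)) = 4.81×10^-5
Q = -0.965·0.005006·ln(0.001198) = 0.03250 m³/s
Check: V = 2.30 m/s, Re = 3.06×10^5, f = 0.02942, h_f = 39.1 m ≈ 38.9 m ✓

Q ≈ 0.0325 m³/s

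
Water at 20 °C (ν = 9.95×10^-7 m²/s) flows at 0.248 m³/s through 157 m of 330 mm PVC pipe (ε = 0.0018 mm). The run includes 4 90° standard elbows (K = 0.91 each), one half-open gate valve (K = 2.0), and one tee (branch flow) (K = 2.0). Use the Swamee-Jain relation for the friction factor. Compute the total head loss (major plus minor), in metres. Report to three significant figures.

H_L ≈ 5.68 m

V = 4Q/(πD²) = 2.900 m/s; V²/2g = 0.4285 m
Re = 9.62×10^5, ε/D = 5.45×10^-6 → f = 0.01182 (Swamee-Jain)
Major: h_f = f(L/D)·V²/2g = 0.01182·475.8·0.4285 = 2.409 m
Minor: ΣK = 7.64; h_m = ΣK·V²/2g = 3.274 m
Total H_L = 2.409 + 3.274 = 5.683 m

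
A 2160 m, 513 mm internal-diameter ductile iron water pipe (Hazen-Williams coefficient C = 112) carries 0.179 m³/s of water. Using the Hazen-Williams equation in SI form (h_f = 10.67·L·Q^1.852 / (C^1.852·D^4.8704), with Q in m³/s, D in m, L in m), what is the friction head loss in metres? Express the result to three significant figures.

h_f = 10.67·2160·0.179^1.852 / (112^1.852·0.513^4.8704) = 3.941 m

h_f ≈ 3.94 m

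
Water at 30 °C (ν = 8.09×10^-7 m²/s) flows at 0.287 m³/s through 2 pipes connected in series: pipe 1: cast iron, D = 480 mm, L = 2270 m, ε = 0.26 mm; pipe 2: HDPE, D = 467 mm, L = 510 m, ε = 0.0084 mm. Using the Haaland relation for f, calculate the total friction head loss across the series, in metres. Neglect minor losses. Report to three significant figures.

H ≈ 12.5 m

Pipe 1: V = 1.586 m/s, Re = 9.41×10^5, ε/D = 5.42×10^-4, f = 0.01748, h_1 = f(L/D)V²/2g = 10.60 m
Pipe 2: V = 1.676 m/s, Re = 9.67×10^5, ε/D = 1.80×10^-5, f = 0.01198, h_2 = f(L/D)V²/2g = 1.872 m
Series → Q common, losses add: H = Σh = 12.47 m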